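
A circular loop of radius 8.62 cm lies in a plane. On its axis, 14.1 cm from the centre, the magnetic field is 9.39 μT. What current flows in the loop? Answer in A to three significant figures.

On the axis of a loop, B = μ₀IR²/[2(R²+z²)^(3/2)], so I = 2B(R²+z²)^(3/2)/(μ₀R²).
R² + z² = 0.00743 + 0.01988 = 0.02731 m²; raised to 3/2 gives 4.51×10⁻³ m³.
I = 2 × 9.39×10⁻⁶ × 4.51×10⁻³ / (1.26×10⁻⁶ × 0.00743) = 9.08 A.

I ≈ 9.08 A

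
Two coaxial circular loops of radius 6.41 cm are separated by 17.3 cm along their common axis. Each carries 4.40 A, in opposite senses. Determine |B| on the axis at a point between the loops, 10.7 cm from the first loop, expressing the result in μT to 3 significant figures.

Each loop contributes B = μ₀IR²/[2(R²+z²)^(3/2)] on the axis, with z measured from that loop.
Loop 1 (z = 0.107 m): B₁ = 5.85×10⁻⁶ T. Loop 2 (z = 0.066 m): B₂ = 1.46×10⁻⁵ T.
The fields oppose: B = |B₁ − B₂| = 8.73×10⁻⁶ T.

B ≈ 8.73 μT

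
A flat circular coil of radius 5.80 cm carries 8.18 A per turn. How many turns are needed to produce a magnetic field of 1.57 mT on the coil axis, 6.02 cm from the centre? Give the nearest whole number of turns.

For an N-turn coil, B = Nμ₀IR²/[2(R²+z²)^(3/2)]. A single turn gives B₁ = 2.96×10⁻⁵ T with R = 0.058 m, z = 0.0602 m.
N = B/B₁ = 1.57×10⁻³ / 2.96×10⁻⁵ = 53.04.

N = 53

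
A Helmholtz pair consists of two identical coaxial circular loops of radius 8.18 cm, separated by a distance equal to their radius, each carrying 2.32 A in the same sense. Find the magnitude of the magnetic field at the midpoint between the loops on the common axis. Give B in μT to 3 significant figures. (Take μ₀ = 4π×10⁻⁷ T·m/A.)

B ≈ 25.5 μT

Each loop contributes B = μ₀IR²/[2(R²+z²)^(3/2)] on the axis, with z measured from that loop.
Loop 1 (z = 0.0409 m): B₁ = 1.28×10⁻⁵ T. Loop 2 (z = 0.0409 m): B₂ = 1.28×10⁻⁵ T.
The fields add: B = B₁ + B₂ = 2.55×10⁻⁵ T.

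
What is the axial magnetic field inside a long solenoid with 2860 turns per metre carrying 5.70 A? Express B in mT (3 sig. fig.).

Inside a long solenoid, B = μ₀nI with n = 2860 turns/m.
B = 4π×10⁻⁷ × 2860 × 5.70 = 2.05×10⁻² T.

B ≈ 20.5 mT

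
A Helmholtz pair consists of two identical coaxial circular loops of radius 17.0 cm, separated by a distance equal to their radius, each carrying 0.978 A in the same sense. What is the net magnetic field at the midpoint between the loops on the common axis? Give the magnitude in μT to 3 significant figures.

Each loop contributes B = μ₀IR²/[2(R²+z²)^(3/2)] on the axis, with z measured from that loop.
Loop 1 (z = 0.085 m): B₁ = 2.59×10⁻⁶ T. Loop 2 (z = 0.085 m): B₂ = 2.59×10⁻⁶ T.
The fields add: B = B₁ + B₂ = 5.17×10⁻⁶ T.

B ≈ 5.17 μT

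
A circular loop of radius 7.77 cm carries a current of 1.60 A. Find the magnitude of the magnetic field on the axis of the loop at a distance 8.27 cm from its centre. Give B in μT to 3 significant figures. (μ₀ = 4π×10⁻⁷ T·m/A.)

B ≈ 4.15 μT

On the axis of a circular loop, B = μ₀IR² / [2(R²+z²)^(3/2)].
R² + z² = (0.0777)² + (0.0827)² = 0.01288 m², and (R²+z²)^(3/2) = 1.46×10⁻³ m³.
B = (4π×10⁻⁷ × 1.60 × 0.006037) / (2 × 1.46×10⁻³) = 4.15×10⁻⁶ T.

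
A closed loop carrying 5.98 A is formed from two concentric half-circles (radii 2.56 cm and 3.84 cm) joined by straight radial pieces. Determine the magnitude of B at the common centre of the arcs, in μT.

The radial connectors point toward the centre, so dl × r̂ = 0 and they contribute nothing.
Each semicircle gives μ₀I/(4R): inner arc 7.34×10⁻⁵ T, outer arc 4.89×10⁻⁵ T.
The two arcs carry current in opposite angular senses, so their fields oppose: B = |7.34×10⁻⁵ − 4.89×10⁻⁵| = 2.45×10⁻⁵ T.

B ≈ 24.5 μT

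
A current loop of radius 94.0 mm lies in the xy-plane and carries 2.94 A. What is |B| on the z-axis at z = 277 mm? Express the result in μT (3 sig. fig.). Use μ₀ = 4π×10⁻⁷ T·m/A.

B ≈ 0.652 μT

On the axis of a circular loop, B = μ₀IR² / [2(R²+z²)^(3/2)].
R² + z² = (0.094)² + (0.277)² = 0.08557 m², and (R²+z²)^(3/2) = 2.50×10⁻² m³.
B = (4π×10⁻⁷ × 2.94 × 0.008836) / (2 × 2.50×10⁻²) = 6.52×10⁻⁷ T.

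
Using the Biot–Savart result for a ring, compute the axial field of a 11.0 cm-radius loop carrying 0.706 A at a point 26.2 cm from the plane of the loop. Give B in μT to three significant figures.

On the axis of a circular loop, B = μ₀IR² / [2(R²+z²)^(3/2)].
R² + z² = (0.11)² + (0.262)² = 0.08074 m², and (R²+z²)^(3/2) = 2.29×10⁻² m³.
B = (4π×10⁻⁷ × 0.706 × 0.0121) / (2 × 2.29×10⁻²) = 2.34×10⁻⁷ T.

B ≈ 0.234 μT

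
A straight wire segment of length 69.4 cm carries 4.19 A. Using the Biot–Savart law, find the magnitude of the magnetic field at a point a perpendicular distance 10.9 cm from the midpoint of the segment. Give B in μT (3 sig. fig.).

For a finite straight segment, B = (μ₀I/4πd)(sinθ₁ + sinθ₂), where θ₁, θ₂ are the angles from the perpendicular to each end.
The perpendicular from the point meets the wire at its midpoint, so each end is L/2 = 0.347 m away along the wire.
sinθ₁ = 0.347/√(0.347²+0.109²) = 0.9540; sinθ₂ = 0.347/√(0.347²+0.109²) = 0.9540.
B = (4π×10⁻⁷ × 4.19) / (4π × 0.109) × (0.9540 + 0.9540) = 7.33×10⁻⁶ T.

B ≈ 7.33 μT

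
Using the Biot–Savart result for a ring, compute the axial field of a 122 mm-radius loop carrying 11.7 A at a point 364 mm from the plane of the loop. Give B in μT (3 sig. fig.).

B ≈ 1.93 μT

On the axis of a circular loop, B = μ₀IR² / [2(R²+z²)^(3/2)].
R² + z² = (0.122)² + (0.364)² = 0.1474 m², and (R²+z²)^(3/2) = 5.66×10⁻² m³.
B = (4π×10⁻⁷ × 11.7 × 0.01488) / (2 × 5.66×10⁻²) = 1.93×10⁻⁶ T.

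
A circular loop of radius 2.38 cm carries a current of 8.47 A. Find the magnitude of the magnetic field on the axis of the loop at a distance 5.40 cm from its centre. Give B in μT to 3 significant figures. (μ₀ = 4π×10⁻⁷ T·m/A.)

On the axis of a circular loop, B = μ₀IR² / [2(R²+z²)^(3/2)].
R² + z² = (0.0238)² + (0.054)² = 0.003482 m², and (R²+z²)^(3/2) = 2.06×10⁻⁴ m³.
B = (4π×10⁻⁷ × 8.47 × 0.0005664) / (2 × 2.06×10⁻⁴) = 1.47×10⁻⁵ T.

B ≈ 14.7 μT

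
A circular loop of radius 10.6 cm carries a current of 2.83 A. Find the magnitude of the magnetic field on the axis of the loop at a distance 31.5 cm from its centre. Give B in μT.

B ≈ 0.544 μT

On the axis of a circular loop, B = μ₀IR² / [2(R²+z²)^(3/2)].
R² + z² = (0.106)² + (0.315)² = 0.1105 m², and (R²+z²)^(3/2) = 3.67×10⁻² m³.
B = (4π×10⁻⁷ × 2.83 × 0.01124) / (2 × 3.67×10⁻²) = 5.44×10⁻⁷ T.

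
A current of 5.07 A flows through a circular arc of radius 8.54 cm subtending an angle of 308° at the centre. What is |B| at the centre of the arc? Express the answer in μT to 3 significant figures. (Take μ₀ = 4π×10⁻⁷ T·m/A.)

The Biot–Savart field of a circular arc at its centre is B = μ₀Iφ/(4πR), with φ = 5.376 rad.
B = (4π×10⁻⁷ × 5.07 × 5.376) / (4π × 0.0854) = 3.19×10⁻⁵ T.

B ≈ 31.9 μT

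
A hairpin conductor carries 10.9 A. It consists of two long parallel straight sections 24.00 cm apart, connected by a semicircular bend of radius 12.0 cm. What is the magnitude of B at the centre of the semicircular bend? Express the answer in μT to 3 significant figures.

B ≈ 46.7 μT

The semicircular arc contributes B_arc = μ₀I·π/(4πR) = μ₀I/(4R) = 2.85×10⁻⁵ T.
Each semi-infinite lead is at perpendicular distance R = 0.12 m from the centre, with the perpendicular foot at its near end, so it contributes μ₀I/(4πR); both point the same way, together 1.82×10⁻⁵ T.
Arc and leads all point the same direction: B = 2.85×10⁻⁵ + 1.82×10⁻⁵ = 4.67×10⁻⁵ T.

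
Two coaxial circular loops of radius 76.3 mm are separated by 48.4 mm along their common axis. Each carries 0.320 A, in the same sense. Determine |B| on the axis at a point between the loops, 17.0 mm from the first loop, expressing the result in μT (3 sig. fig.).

B ≈ 4.53 μT

Each loop contributes B = μ₀IR²/[2(R²+z²)^(3/2)] on the axis, with z measured from that loop.
Loop 1 (z = 0.017 m): B₁ = 2.45×10⁻⁶ T. Loop 2 (z = 0.0314 m): B₂ = 2.08×10⁻⁶ T.
The fields add: B = B₁ + B₂ = 4.53×10⁻⁶ T.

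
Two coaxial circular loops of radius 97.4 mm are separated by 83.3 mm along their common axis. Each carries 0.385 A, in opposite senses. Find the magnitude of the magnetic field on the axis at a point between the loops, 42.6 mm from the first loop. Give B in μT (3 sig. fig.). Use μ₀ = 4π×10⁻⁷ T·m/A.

B ≈ 0.0408 μT

Each loop contributes B = μ₀IR²/[2(R²+z²)^(3/2)] on the axis, with z measured from that loop.
Loop 1 (z = 0.0426 m): B₁ = 1.91×10⁻⁶ T. Loop 2 (z = 0.0407 m): B₂ = 1.95×10⁻⁶ T.
The fields oppose: B = |B₁ − B₂| = 4.08×10⁻⁸ T.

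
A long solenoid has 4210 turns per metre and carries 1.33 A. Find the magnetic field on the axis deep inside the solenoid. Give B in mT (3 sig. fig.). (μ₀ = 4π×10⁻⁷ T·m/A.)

B ≈ 7.04 mT

Inside a long solenoid, B = μ₀nI with n = 4210 turns/m.
B = 4π×10⁻⁷ × 4210 × 1.33 = 7.04×10⁻³ T.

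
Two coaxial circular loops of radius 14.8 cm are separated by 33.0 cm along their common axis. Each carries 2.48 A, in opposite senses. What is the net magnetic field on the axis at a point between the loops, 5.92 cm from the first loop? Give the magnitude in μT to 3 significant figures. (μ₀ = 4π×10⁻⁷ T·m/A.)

Each loop contributes B = μ₀IR²/[2(R²+z²)^(3/2)] on the axis, with z measured from that loop.
Loop 1 (z = 0.0592 m): B₁ = 8.43×10⁻⁶ T. Loop 2 (z = 0.2708 m): B₂ = 1.16×10⁻⁶ T.
The fields oppose: B = |B₁ − B₂| = 7.27×10⁻⁶ T.

B ≈ 7.27 μT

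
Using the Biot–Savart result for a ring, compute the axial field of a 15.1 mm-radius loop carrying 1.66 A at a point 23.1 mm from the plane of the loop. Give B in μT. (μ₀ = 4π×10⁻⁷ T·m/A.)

B ≈ 11.3 μT

On the axis of a circular loop, B = μ₀IR² / [2(R²+z²)^(3/2)].
R² + z² = (0.0151)² + (0.0231)² = 0.0007616 m², and (R²+z²)^(3/2) = 2.10×10⁻⁵ m³.
B = (4π×10⁻⁷ × 1.66 × 0.000228) / (2 × 2.10×10⁻⁵) = 1.13×10⁻⁵ T.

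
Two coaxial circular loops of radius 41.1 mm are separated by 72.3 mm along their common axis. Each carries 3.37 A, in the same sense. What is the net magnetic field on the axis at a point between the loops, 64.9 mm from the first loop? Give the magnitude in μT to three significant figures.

Each loop contributes B = μ₀IR²/[2(R²+z²)^(3/2)] on the axis, with z measured from that loop.
Loop 1 (z = 0.0649 m): B₁ = 7.89×10⁻⁶ T. Loop 2 (z = 0.0074 m): B₂ = 4.91×10⁻⁵ T.
The fields add: B = B₁ + B₂ = 5.70×10⁻⁵ T.

B ≈ 57.0 μT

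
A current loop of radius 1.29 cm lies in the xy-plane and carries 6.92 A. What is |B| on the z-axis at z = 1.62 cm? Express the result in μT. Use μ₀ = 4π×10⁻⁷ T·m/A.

On the axis of a circular loop, B = μ₀IR² / [2(R²+z²)^(3/2)].
R² + z² = (0.0129)² + (0.0162)² = 0.0004289 m², and (R²+z²)^(3/2) = 8.88×10⁻⁶ m³.
B = (4π×10⁻⁷ × 6.92 × 0.0001664) / (2 × 8.88×10⁻⁶) = 8.15×10⁻⁵ T.

B ≈ 81.5 μT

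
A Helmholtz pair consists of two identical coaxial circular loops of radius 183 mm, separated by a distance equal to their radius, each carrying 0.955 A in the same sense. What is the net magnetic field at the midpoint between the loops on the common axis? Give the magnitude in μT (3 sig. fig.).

Each loop contributes B = μ₀IR²/[2(R²+z²)^(3/2)] on the axis, with z measured from that loop.
Loop 1 (z = 0.0915 m): B₁ = 2.35×10⁻⁶ T. Loop 2 (z = 0.0915 m): B₂ = 2.35×10⁻⁶ T.
The fields add: B = B₁ + B₂ = 4.69×10⁻⁶ T.

B ≈ 4.69 μT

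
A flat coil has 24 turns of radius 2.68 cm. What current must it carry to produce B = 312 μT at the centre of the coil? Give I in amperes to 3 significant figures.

I ≈ 0.554 A

For an N-turn coil, B = Nμ₀I/(2R) with R = 0.0268 m, so I = 2RB/(Nμ₀) = 2 × 0.0268 × 3.12×10⁻⁴ / (24 × 4π×10⁻⁷) = 0.554 A.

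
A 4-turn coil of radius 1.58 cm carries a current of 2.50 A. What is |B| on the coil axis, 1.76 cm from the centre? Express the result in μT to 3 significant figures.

B ≈ 119 μT

For an N-turn flat coil, B = Nμ₀IR²/[2(R²+z²)^(3/2)] with R = 0.0158 m, z = 0.0176 m.
B = 4 × 2.96×10⁻⁵ T = 1.19×10⁻⁴ T.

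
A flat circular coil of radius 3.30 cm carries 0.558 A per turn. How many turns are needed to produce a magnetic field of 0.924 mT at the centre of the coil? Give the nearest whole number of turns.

For an N-turn coil, B = Nμ₀I/(2R). A single turn gives B₁ = 1.06×10⁻⁵ T with R = 0.033 m.
N = B/B₁ = 9.24×10⁻⁴ / 1.06×10⁻⁵ = 86.97.

N = 87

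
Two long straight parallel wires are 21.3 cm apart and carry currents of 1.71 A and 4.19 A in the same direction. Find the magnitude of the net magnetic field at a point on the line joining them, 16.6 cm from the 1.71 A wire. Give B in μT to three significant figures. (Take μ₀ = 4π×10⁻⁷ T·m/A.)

B ≈ 15.8 μT

Each long wire gives B = μ₀I/(2πd). Distances are d₁ = 0.166 m and d₂ = 0.047 m.
B₁ = 2.06×10⁻⁶ T, B₂ = 1.78×10⁻⁵ T.
Between parallel currents the two contributions point in opposite directions, so they subtract. B = |B₁ − B₂| = |2.06×10⁻⁶ − 1.78×10⁻⁵| = 1.58×10⁻⁵ T.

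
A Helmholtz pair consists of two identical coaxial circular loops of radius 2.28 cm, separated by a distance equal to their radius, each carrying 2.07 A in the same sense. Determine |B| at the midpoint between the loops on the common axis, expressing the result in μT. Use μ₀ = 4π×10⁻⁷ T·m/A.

B ≈ 81.6 μT

Each loop contributes B = μ₀IR²/[2(R²+z²)^(3/2)] on the axis, with z measured from that loop.
Loop 1 (z = 0.0114 m): B₁ = 4.08×10⁻⁵ T. Loop 2 (z = 0.0114 m): B₂ = 4.08×10⁻⁵ T.
The fields add: B = B₁ + B₂ = 8.16×10⁻⁵ T.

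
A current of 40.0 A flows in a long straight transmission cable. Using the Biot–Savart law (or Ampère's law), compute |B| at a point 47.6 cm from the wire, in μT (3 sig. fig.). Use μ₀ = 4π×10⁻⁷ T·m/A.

B ≈ 16.8 μT

For an infinitely long straight wire, B = μ₀I/(2πd).
B = (4π×10⁻⁷ × 40.0) / (2π × 0.476) = 1.68×10⁻⁵ T.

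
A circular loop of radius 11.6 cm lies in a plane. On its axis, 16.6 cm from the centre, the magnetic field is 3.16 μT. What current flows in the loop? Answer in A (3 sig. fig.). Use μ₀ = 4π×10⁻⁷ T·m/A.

On the axis of a loop, B = μ₀IR²/[2(R²+z²)^(3/2)], so I = 2B(R²+z²)^(3/2)/(μ₀R²).
R² + z² = 0.01346 + 0.02756 = 0.04101 m²; raised to 3/2 gives 8.31×10⁻³ m³.
I = 2 × 3.16×10⁻⁶ × 8.31×10⁻³ / (1.26×10⁻⁶ × 0.01346) = 3.10 A.

I ≈ 3.10 A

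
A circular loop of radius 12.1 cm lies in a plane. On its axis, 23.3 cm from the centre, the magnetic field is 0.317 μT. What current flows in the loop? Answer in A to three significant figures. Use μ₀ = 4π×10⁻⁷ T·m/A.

On the axis of a loop, B = μ₀IR²/[2(R²+z²)^(3/2)], so I = 2B(R²+z²)^(3/2)/(μ₀R²).
R² + z² = 0.01464 + 0.05429 = 0.06893 m²; raised to 3/2 gives 1.81×10⁻² m³.
I = 2 × 3.17×10⁻⁷ × 1.81×10⁻² / (1.26×10⁻⁶ × 0.01464) = 0.624 A.

I ≈ 0.624 A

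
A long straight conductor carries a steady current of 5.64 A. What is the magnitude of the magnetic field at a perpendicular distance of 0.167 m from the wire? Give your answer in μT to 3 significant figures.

B ≈ 6.75 μT

For an infinitely long straight wire, B = μ₀I/(2πd).
B = (4π×10⁻⁷ × 5.64) / (2π × 0.167) = 6.75×10⁻⁶ T.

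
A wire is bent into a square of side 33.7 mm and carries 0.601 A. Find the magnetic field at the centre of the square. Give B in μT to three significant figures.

B ≈ 20.2 μT

Each side is a finite straight segment at perpendicular distance d = a/(2 tan(π/4)) = 0.01685 m from the centre, with end-angles ±π/4.
One side contributes B₁ = (μ₀I/4πd)·2 sin(π/4) = 5.04×10⁻⁶ T.
All 4 sides add in the same direction: B = 4 × 5.04×10⁻⁶ = 2.02×10⁻⁵ T.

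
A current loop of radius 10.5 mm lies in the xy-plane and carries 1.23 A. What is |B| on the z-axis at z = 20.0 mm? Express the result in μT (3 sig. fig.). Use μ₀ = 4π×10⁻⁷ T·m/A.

On the axis of a circular loop, B = μ₀IR² / [2(R²+z²)^(3/2)].
R² + z² = (0.0105)² + (0.02)² = 0.0005103 m², and (R²+z²)^(3/2) = 1.15×10⁻⁵ m³.
B = (4π×10⁻⁷ × 1.23 × 0.0001103) / (2 × 1.15×10⁻⁵) = 7.39×10⁻⁶ T.

B ≈ 7.39 μT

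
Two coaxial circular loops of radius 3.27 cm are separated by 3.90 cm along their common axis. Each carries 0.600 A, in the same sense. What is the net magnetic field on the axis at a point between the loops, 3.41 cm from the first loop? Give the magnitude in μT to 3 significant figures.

Each loop contributes B = μ₀IR²/[2(R²+z²)^(3/2)] on the axis, with z measured from that loop.
Loop 1 (z = 0.0341 m): B₁ = 3.82×10⁻⁶ T. Loop 2 (z = 0.0049 m): B₂ = 1.12×10⁻⁵ T.
The fields add: B = B₁ + B₂ = 1.50×10⁻⁵ T.

B ≈ 15.0 μT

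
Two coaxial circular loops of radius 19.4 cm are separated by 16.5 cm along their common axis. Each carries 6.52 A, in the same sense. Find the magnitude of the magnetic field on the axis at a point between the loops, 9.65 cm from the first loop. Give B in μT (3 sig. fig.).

Each loop contributes B = μ₀IR²/[2(R²+z²)^(3/2)] on the axis, with z measured from that loop.
Loop 1 (z = 0.0965 m): B₁ = 1.52×10⁻⁵ T. Loop 2 (z = 0.0685 m): B₂ = 1.77×10⁻⁵ T.
The fields add: B = B₁ + B₂ = 3.29×10⁻⁵ T.

B ≈ 32.9 μT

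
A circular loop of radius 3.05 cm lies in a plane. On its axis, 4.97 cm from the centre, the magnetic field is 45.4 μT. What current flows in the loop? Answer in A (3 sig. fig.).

On the axis of a loop, B = μ₀IR²/[2(R²+z²)^(3/2)], so I = 2B(R²+z²)^(3/2)/(μ₀R²).
R² + z² = 0.0009302 + 0.00247 = 0.0034 m²; raised to 3/2 gives 1.98×10⁻⁴ m³.
I = 2 × 4.54×10⁻⁵ × 1.98×10⁻⁴ / (1.26×10⁻⁶ × 0.0009302) = 15.4 A.

I ≈ 15.4 A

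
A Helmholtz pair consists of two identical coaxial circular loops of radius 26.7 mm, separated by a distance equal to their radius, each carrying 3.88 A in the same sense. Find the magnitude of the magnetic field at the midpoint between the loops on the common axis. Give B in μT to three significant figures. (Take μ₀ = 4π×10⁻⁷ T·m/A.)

B ≈ 131 μT

Each loop contributes B = μ₀IR²/[2(R²+z²)^(3/2)] on the axis, with z measured from that loop.
Loop 1 (z = 0.01335 m): B₁ = 6.53×10⁻⁵ T. Loop 2 (z = 0.01335 m): B₂ = 6.53×10⁻⁵ T.
The fields add: B = B₁ + B₂ = 1.31×10⁻⁴ T.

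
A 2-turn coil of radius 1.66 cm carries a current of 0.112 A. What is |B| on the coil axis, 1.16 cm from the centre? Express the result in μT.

For an N-turn flat coil, B = Nμ₀IR²/[2(R²+z²)^(3/2)] with R = 0.0166 m, z = 0.0116 m.
B = 2 × 2.33×10⁻⁶ T = 4.67×10⁻⁶ T.

B ≈ 4.67 μT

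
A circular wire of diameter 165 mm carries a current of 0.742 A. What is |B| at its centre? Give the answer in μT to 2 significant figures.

B ≈ 5.7 μT

At the centre of a circular loop the Biot–Savart law gives B = μ₀I/(2R) (so R = 0.0825 m).
B = (4π×10⁻⁷ × 0.742) / (2 × 0.0825) = 5.65×10⁻⁶ T.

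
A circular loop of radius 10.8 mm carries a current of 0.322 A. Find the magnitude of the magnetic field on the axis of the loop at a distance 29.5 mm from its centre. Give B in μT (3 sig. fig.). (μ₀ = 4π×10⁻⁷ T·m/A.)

On the axis of a circular loop, B = μ₀IR² / [2(R²+z²)^(3/2)].
R² + z² = (0.0108)² + (0.0295)² = 0.0009869 m², and (R²+z²)^(3/2) = 3.10×10⁻⁵ m³.
B = (4π×10⁻⁷ × 0.322 × 0.0001166) / (2 × 3.10×10⁻⁵) = 7.61×10⁻⁷ T.

B ≈ 0.761 μT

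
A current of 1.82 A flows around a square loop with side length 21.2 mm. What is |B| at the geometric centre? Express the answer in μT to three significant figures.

B ≈ 97.1 μT

Each side is a finite straight segment at perpendicular distance d = a/(2 tan(π/4)) = 0.0106 m from the centre, with end-angles ±π/4.
One side contributes B₁ = (μ₀I/4πd)·2 sin(π/4) = 2.43×10⁻⁵ T.
All 4 sides add in the same direction: B = 4 × 2.43×10⁻⁵ = 9.71×10⁻⁵ T.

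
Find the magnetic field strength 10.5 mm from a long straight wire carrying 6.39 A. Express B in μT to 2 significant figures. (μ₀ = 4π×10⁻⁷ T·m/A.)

B ≈ 120 μT

For an infinitely long straight wire, B = μ₀I/(2πd).
B = (4π×10⁻⁷ × 6.39) / (2π × 0.0105) = 1.22×10⁻⁴ T.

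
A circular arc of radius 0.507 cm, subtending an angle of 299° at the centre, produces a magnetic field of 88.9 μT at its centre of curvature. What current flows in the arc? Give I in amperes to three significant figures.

I ≈ 0.864 A

For a circular arc, B = μ₀Iφ/(4πR) with φ in radians; here φ = 5.219 rad.
So I = 4πRB/(μ₀φ) = 4π × 0.00507 × 8.89×10⁻⁵ / (4π×10⁻⁷ × 5.219) = 0.864 A.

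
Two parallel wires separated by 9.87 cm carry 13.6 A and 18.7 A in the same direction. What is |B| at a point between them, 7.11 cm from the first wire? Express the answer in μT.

B ≈ 97.3 μT

Each long wire gives B = μ₀I/(2πd). Distances are d₁ = 0.0711 m and d₂ = 0.0276 m.
B₁ = 3.83×10⁻⁵ T, B₂ = 1.36×10⁻⁴ T.
Between parallel currents the two contributions point in opposite directions, so they subtract. B = |B₁ − B₂| = |3.83×10⁻⁵ − 1.36×10⁻⁴| = 9.73×10⁻⁵ T.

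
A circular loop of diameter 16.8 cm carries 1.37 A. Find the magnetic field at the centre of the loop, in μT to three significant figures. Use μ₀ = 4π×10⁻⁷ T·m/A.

At the centre of a circular loop the Biot–Savart law gives B = μ₀I/(2R) (so R = 0.084 m).
B = (4π×10⁻⁷ × 1.37) / (2 × 0.084) = 1.02×10⁻⁵ T.

B ≈ 10.2 μT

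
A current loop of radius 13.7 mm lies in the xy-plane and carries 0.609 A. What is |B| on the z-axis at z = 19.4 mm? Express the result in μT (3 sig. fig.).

B ≈ 5.36 μT

On the axis of a circular loop, B = μ₀IR² / [2(R²+z²)^(3/2)].
R² + z² = (0.0137)² + (0.0194)² = 0.000564 m², and (R²+z²)^(3/2) = 1.34×10⁻⁵ m³.
B = (4π×10⁻⁷ × 0.609 × 0.0001877) / (2 × 1.34×10⁻⁵) = 5.36×10⁻⁶ T.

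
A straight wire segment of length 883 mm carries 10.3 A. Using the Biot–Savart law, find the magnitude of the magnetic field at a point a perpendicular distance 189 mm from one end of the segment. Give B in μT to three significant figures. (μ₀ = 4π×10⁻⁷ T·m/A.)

For a finite straight segment, B = (μ₀I/4πd)(sinθ₁ + sinθ₂), where θ₁, θ₂ are the angles from the perpendicular to each end.
The perpendicular foot is at one end, so the two end-offsets along the wire are 0 and L = 0.883 m.
sinθ₁ = 0/√(0²+0.189²) = 0.0000; sinθ₂ = 0.883/√(0.883²+0.189²) = 0.9779.
B = (4π×10⁻⁷ × 10.3) / (4π × 0.189) × (0.0000 + 0.9779) = 5.33×10⁻⁶ T.

B ≈ 5.33 μT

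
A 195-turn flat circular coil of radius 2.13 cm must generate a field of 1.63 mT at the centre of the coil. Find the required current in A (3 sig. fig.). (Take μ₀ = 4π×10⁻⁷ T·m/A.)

I ≈ 0.283 A

For an N-turn coil, B = Nμ₀I/(2R) with R = 0.0213 m, so I = 2RB/(Nμ₀) = 2 × 0.0213 × 1.63×10⁻³ / (195 × 4π×10⁻⁷) = 0.283 A.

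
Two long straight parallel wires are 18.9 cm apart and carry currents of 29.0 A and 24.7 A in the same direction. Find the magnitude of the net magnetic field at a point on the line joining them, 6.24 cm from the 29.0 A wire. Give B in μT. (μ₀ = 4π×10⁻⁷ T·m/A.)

B ≈ 53.9 μT

Each long wire gives B = μ₀I/(2πd). Distances are d₁ = 0.0624 m and d₂ = 0.1266 m.
B₁ = 9.29×10⁻⁵ T, B₂ = 3.90×10⁻⁵ T.
Between parallel currents the two contributions point in opposite directions, so they subtract. B = |B₁ − B₂| = |9.29×10⁻⁵ − 3.90×10⁻⁵| = 5.39×10⁻⁵ T.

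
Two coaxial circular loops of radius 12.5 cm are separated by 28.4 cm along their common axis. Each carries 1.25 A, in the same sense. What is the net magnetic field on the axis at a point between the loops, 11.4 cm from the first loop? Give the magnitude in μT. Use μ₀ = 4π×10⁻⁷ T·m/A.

Each loop contributes B = μ₀IR²/[2(R²+z²)^(3/2)] on the axis, with z measured from that loop.
Loop 1 (z = 0.114 m): B₁ = 2.53×10⁻⁶ T. Loop 2 (z = 0.17 m): B₂ = 1.31×10⁻⁶ T.
The fields add: B = B₁ + B₂ = 3.84×10⁻⁶ T.

B ≈ 3.84 μT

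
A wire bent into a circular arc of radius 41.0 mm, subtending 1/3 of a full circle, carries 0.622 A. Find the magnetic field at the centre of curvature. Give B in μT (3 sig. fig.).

B ≈ 3.18 μT

The Biot–Savart field of a circular arc at its centre is B = μ₀Iφ/(4πR), with φ = 2.094 rad.
B = (4π×10⁻⁷ × 0.622 × 2.094) / (4π × 0.041) = 3.18×10⁻⁶ T.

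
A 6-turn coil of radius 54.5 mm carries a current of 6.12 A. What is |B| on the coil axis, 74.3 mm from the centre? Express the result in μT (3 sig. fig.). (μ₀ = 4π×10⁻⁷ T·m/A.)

B ≈ 87.6 μT

For an N-turn flat coil, B = Nμ₀IR²/[2(R²+z²)^(3/2)] with R = 0.0545 m, z = 0.0743 m.
B = 6 × 1.46×10⁻⁵ T = 8.76×10⁻⁵ T.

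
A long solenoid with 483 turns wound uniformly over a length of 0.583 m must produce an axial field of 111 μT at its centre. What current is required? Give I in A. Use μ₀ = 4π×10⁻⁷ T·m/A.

Inside a long solenoid B = μ₀nI with n = 828.5 m⁻¹, so I = B/(μ₀n).
I = 1.11×10⁻⁴ / (4π×10⁻⁷ × 828.5) = 0.107 A.

I ≈ 0.107 A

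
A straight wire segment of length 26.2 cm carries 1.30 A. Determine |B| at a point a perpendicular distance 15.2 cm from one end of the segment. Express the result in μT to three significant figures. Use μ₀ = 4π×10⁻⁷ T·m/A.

For a finite straight segment, B = (μ₀I/4πd)(sinθ₁ + sinθ₂), where θ₁, θ₂ are the angles from the perpendicular to each end.
The perpendicular foot is at one end, so the two end-offsets along the wire are 0 and L = 0.262 m.
sinθ₁ = 0/√(0²+0.152²) = 0.0000; sinθ₂ = 0.262/√(0.262²+0.152²) = 0.8650.
B = (4π×10⁻⁷ × 1.30) / (4π × 0.152) × (0.0000 + 0.8650) = 7.40×10⁻⁷ T.

B ≈ 0.740 μT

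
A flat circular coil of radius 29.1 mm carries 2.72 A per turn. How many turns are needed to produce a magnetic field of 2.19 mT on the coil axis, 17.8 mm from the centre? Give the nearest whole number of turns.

N = 60

For an N-turn coil, B = Nμ₀IR²/[2(R²+z²)^(3/2)]. A single turn gives B₁ = 3.65×10⁻⁵ T with R = 0.0291 m, z = 0.0178 m.
N = B/B₁ = 2.19×10⁻³ / 3.65×10⁻⁵ = 60.07.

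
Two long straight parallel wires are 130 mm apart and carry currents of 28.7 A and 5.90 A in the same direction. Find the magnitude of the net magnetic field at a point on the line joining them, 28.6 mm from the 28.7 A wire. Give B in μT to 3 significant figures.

B ≈ 189 μT

Each long wire gives B = μ₀I/(2πd). Distances are d₁ = 0.0286 m and d₂ = 0.1014 m.
B₁ = 2.01×10⁻⁴ T, B₂ = 1.16×10⁻⁵ T.
Between parallel currents the two contributions point in opposite directions, so they subtract. B = |B₁ − B₂| = |2.01×10⁻⁴ − 1.16×10⁻⁵| = 1.89×10⁻⁴ T.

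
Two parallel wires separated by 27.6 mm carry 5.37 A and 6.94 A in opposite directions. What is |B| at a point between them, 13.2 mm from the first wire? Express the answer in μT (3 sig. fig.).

B ≈ 178 μT

Each long wire gives B = μ₀I/(2πd). Distances are d₁ = 0.0132 m and d₂ = 0.0144 m.
B₁ = 8.14×10⁻⁵ T, B₂ = 9.64×10⁻⁵ T.
Between antiparallel currents both contributions point the same way, so they add. B = B₁ + B₂ = 8.14×10⁻⁵ + 9.64×10⁻⁵ = 1.78×10⁻⁴ T.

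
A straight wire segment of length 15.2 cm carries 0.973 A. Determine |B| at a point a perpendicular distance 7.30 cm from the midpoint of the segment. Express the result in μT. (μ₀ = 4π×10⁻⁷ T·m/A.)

B ≈ 1.92 μT

For a finite straight segment, B = (μ₀I/4πd)(sinθ₁ + sinθ₂), where θ₁, θ₂ are the angles from the perpendicular to each end.
The perpendicular from the point meets the wire at its midpoint, so each end is L/2 = 0.076 m away along the wire.
sinθ₁ = 0.076/√(0.076²+0.073²) = 0.7212; sinθ₂ = 0.076/√(0.076²+0.073²) = 0.7212.
B = (4π×10⁻⁷ × 0.973) / (4π × 0.073) × (0.7212 + 0.7212) = 1.92×10⁻⁶ T.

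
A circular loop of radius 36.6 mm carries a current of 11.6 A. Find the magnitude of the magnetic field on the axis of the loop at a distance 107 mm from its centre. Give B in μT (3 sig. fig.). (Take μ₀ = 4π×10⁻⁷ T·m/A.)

On the axis of a circular loop, B = μ₀IR² / [2(R²+z²)^(3/2)].
R² + z² = (0.0366)² + (0.107)² = 0.01279 m², and (R²+z²)^(3/2) = 1.45×10⁻³ m³.
B = (4π×10⁻⁷ × 11.6 × 0.00134) / (2 × 1.45×10⁻³) = 6.75×10⁻⁶ T.

B ≈ 6.75 μT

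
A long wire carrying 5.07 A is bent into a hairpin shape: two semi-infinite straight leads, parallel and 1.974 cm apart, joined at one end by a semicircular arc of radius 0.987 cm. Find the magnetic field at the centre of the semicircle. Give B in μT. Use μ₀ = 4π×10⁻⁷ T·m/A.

B ≈ 264 μT

The semicircular arc contributes B_arc = μ₀I·π/(4πR) = μ₀I/(4R) = 1.61×10⁻⁴ T.
Each semi-infinite lead is at perpendicular distance R = 0.00987 m from the centre, with the perpendicular foot at its near end, so it contributes μ₀I/(4πR); both point the same way, together 1.03×10⁻⁴ T.
Arc and leads all point the same direction: B = 1.61×10⁻⁴ + 1.03×10⁻⁴ = 2.64×10⁻⁴ T.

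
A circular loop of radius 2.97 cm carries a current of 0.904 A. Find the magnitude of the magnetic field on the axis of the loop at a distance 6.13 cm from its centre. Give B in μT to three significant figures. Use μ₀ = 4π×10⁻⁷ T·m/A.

B ≈ 1.59 μT

On the axis of a circular loop, B = μ₀IR² / [2(R²+z²)^(3/2)].
R² + z² = (0.0297)² + (0.0613)² = 0.00464 m², and (R²+z²)^(3/2) = 3.16×10⁻⁴ m³.
B = (4π×10⁻⁷ × 0.904 × 0.0008821) / (2 × 3.16×10⁻⁴) = 1.59×10⁻⁶ T.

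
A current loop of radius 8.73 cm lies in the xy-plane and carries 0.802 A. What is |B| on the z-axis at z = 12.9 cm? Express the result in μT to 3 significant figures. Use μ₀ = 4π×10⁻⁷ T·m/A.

On the axis of a circular loop, B = μ₀IR² / [2(R²+z²)^(3/2)].
R² + z² = (0.0873)² + (0.129)² = 0.02426 m², and (R²+z²)^(3/2) = 3.78×10⁻³ m³.
B = (4π×10⁻⁷ × 0.802 × 0.007621) / (2 × 3.78×10⁻³) = 1.02×10⁻⁶ T.

B ≈ 1.02 μT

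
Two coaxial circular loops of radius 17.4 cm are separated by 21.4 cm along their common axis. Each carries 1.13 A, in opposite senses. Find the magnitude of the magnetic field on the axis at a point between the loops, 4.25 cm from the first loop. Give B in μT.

Each loop contributes B = μ₀IR²/[2(R²+z²)^(3/2)] on the axis, with z measured from that loop.
Loop 1 (z = 0.0425 m): B₁ = 3.74×10⁻⁶ T. Loop 2 (z = 0.1715 m): B₂ = 1.47×10⁻⁶ T.
The fields oppose: B = |B₁ − B₂| = 2.27×10⁻⁶ T.

B ≈ 2.27 μT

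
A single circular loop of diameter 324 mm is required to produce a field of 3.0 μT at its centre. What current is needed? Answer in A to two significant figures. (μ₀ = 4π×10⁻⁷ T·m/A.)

At the centre of a circular loop B = μ₀I/(2R), so I = 2RB/μ₀.
With R = 0.162 m, I = 2 × 0.162 × 3.00×10⁻⁶ / (4π×10⁻⁷) = 0.773 A.

I ≈ 0.77 A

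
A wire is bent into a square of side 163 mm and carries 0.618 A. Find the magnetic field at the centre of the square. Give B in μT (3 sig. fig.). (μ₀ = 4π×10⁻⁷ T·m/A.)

Each side is a finite straight segment at perpendicular distance d = a/(2 tan(π/4)) = 0.0815 m from the centre, with end-angles ±π/4.
One side contributes B₁ = (μ₀I/4πd)·2 sin(π/4) = 1.07×10⁻⁶ T.
All 4 sides add in the same direction: B = 4 × 1.07×10⁻⁶ = 4.29×10⁻⁶ T.

B ≈ 4.29 μT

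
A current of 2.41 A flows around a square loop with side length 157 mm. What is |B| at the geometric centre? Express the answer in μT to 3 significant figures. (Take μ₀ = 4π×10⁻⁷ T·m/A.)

Each side is a finite straight segment at perpendicular distance d = a/(2 tan(π/4)) = 0.0785 m from the centre, with end-angles ±π/4.
One side contributes B₁ = (μ₀I/4πd)·2 sin(π/4) = 4.34×10⁻⁶ T.
All 4 sides add in the same direction: B = 4 × 4.34×10⁻⁶ = 1.74×10⁻⁵ T.

B ≈ 17.4 μT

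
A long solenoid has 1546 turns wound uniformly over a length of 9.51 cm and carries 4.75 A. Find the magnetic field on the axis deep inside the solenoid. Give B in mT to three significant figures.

B ≈ 97.0 mT

Inside a long solenoid, B = μ₀nI with n = 1.626×10⁴ turns/m.
B = 4π×10⁻⁷ × 1.626×10⁴ × 4.75 = 9.70×10⁻² T.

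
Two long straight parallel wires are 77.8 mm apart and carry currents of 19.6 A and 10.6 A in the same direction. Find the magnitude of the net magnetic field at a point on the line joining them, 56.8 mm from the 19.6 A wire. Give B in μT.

B ≈ 31.9 μT

Each long wire gives B = μ₀I/(2πd). Distances are d₁ = 0.0568 m and d₂ = 0.021 m.
B₁ = 6.90×10⁻⁵ T, B₂ = 1.01×10⁻⁴ T.
Between parallel currents the two contributions point in opposite directions, so they subtract. B = |B₁ − B₂| = |6.90×10⁻⁵ − 1.01×10⁻⁴| = 3.19×10⁻⁵ T.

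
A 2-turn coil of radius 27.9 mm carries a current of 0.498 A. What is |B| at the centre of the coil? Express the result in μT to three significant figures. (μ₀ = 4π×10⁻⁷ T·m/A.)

B ≈ 22.4 μT

For an N-turn flat coil, B = Nμ₀I/(2R) with R = 0.0279 m.
B = 2 × 1.12×10⁻⁵ T = 2.24×10⁻⁵ T.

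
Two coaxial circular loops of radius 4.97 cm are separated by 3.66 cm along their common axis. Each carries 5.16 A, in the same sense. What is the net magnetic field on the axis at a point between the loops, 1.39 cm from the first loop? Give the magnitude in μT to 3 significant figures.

Each loop contributes B = μ₀IR²/[2(R²+z²)^(3/2)] on the axis, with z measured from that loop.
Loop 1 (z = 0.0139 m): B₁ = 5.83×10⁻⁵ T. Loop 2 (z = 0.0227 m): B₂ = 4.91×10⁻⁵ T.
The fields add: B = B₁ + B₂ = 1.07×10⁻⁴ T.

B ≈ 107 μT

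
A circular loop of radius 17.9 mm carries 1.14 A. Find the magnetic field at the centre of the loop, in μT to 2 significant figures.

At the centre of a circular loop the Biot–Savart law gives B = μ₀I/(2R).
B = (4π×10⁻⁷ × 1.14) / (2 × 0.0179) = 4.00×10⁻⁵ T.

B ≈ 40 μT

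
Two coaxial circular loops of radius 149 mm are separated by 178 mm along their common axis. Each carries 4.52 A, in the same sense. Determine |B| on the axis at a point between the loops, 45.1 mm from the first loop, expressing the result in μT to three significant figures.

Each loop contributes B = μ₀IR²/[2(R²+z²)^(3/2)] on the axis, with z measured from that loop.
Loop 1 (z = 0.0451 m): B₁ = 1.67×10⁻⁵ T. Loop 2 (z = 0.1329 m): B₂ = 7.92×10⁻⁶ T.
The fields add: B = B₁ + B₂ = 2.46×10⁻⁵ T.

B ≈ 24.6 μT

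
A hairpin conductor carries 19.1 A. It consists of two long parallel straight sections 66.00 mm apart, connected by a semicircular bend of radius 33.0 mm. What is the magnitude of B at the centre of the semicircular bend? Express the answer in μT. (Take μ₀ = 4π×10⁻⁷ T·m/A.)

The semicircular arc contributes B_arc = μ₀I·π/(4πR) = μ₀I/(4R) = 1.82×10⁻⁴ T.
Each semi-infinite lead is at perpendicular distance R = 0.033 m from the centre, with the perpendicular foot at its near end, so it contributes μ₀I/(4πR); both point the same way, together 1.16×10⁻⁴ T.
Arc and leads all point the same direction: B = 1.82×10⁻⁴ + 1.16×10⁻⁴ = 2.98×10⁻⁴ T.

B ≈ 298 μT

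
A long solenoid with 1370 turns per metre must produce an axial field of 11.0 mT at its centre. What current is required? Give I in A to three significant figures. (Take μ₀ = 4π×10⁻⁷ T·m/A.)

I ≈ 6.39 A

Inside a long solenoid B = μ₀nI with n = 1370 m⁻¹, so I = B/(μ₀n).
I = 1.10×10⁻² / (4π×10⁻⁷ × 1370) = 6.39 A.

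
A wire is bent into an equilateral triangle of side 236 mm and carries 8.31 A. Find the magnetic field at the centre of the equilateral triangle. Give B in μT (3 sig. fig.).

B ≈ 63.4 μT

Each side is a finite straight segment at perpendicular distance d = a/(2 tan(π/3)) = 0.06813 m from the centre, with end-angles ±π/3.
One side contributes B₁ = (μ₀I/4πd)·2 sin(π/3) = 2.11×10⁻⁵ T.
All 3 sides add in the same direction: B = 3 × 2.11×10⁻⁵ = 6.34×10⁻⁵ T.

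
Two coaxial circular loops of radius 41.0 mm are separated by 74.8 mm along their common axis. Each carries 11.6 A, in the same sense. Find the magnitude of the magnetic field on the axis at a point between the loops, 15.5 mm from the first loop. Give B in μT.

Each loop contributes B = μ₀IR²/[2(R²+z²)^(3/2)] on the axis, with z measured from that loop.
Loop 1 (z = 0.0155 m): B₁ = 1.45×10⁻⁴ T. Loop 2 (z = 0.0593 m): B₂ = 3.27×10⁻⁵ T.
The fields add: B = B₁ + B₂ = 1.78×10⁻⁴ T.

B ≈ 178 μT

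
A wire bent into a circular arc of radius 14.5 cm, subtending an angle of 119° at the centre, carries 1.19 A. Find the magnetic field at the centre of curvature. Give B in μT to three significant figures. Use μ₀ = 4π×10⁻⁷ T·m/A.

B ≈ 1.70 μT

The Biot–Savart field of a circular arc at its centre is B = μ₀Iφ/(4πR), with φ = 2.077 rad.
B = (4π×10⁻⁷ × 1.19 × 2.077) / (4π × 0.145) = 1.70×10⁻⁶ T.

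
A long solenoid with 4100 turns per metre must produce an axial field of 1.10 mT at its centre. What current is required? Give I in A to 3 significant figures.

I ≈ 0.214 A

Inside a long solenoid B = μ₀nI with n = 4100 m⁻¹, so I = B/(μ₀n).
I = 1.10×10⁻³ / (4π×10⁻⁷ × 4100) = 0.214 A.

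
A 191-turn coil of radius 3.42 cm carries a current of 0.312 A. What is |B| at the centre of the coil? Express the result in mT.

B ≈ 1.09 mT

For an N-turn flat coil, B = Nμ₀I/(2R) with R = 0.0342 m.
B = 191 × 5.73×10⁻⁶ T = 1.09×10⁻³ T.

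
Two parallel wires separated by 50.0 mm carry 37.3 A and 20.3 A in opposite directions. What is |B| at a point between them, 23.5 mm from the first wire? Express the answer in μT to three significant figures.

Each long wire gives B = μ₀I/(2πd). Distances are d₁ = 0.0235 m and d₂ = 0.0265 m.
B₁ = 3.17×10⁻⁴ T, B₂ = 1.53×10⁻⁴ T.
Between antiparallel currents both contributions point the same way, so they add. B = B₁ + B₂ = 3.17×10⁻⁴ + 1.53×10⁻⁴ = 4.71×10⁻⁴ T.

B ≈ 471 μT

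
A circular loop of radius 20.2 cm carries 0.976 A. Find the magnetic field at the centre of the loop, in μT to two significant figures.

B ≈ 3.0 μT

At the centre of a circular loop the Biot–Savart law gives B = μ₀I/(2R).
B = (4π×10⁻⁷ × 0.976) / (2 × 0.202) = 3.04×10⁻⁶ T.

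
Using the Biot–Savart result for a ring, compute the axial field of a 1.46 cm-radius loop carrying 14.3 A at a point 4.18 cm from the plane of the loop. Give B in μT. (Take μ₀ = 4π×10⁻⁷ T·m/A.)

On the axis of a circular loop, B = μ₀IR² / [2(R²+z²)^(3/2)].
R² + z² = (0.0146)² + (0.0418)² = 0.00196 m², and (R²+z²)^(3/2) = 8.68×10⁻⁵ m³.
B = (4π×10⁻⁷ × 14.3 × 0.0002132) / (2 × 8.68×10⁻⁵) = 2.21×10⁻⁵ T.

B ≈ 22.1 μT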